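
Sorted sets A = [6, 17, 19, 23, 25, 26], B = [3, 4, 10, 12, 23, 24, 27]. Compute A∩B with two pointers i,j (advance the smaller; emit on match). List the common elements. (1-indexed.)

intersection = [23]

[i=1,j=1] 6>3 → j++
[i=1,j=2] 6>4 → j++
[i=1,j=3] 6<10 → i++
[i=2,j=3] 17>10 → j++
[i=2,j=4] 17>12 → j++
[i=2,j=5] 17<23 → i++
[i=3,j=5] 19<23 → i++
[i=4,j=5] 23==23 emit → i++,j++
[i=5,j=6] 25>24 → j++
[i=5,j=7] 25<27 → i++
[i=6,j=7] 26<27 → i++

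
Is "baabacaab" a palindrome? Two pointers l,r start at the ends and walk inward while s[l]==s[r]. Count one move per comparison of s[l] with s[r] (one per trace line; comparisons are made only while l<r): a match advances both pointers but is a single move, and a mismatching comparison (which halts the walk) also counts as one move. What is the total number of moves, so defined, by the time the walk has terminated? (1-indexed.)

[1,9] 'b'=='b' → l++,r--
[2,8] 'a'=='a' → l++,r--
[3,7] 'a'=='a' → l++,r--
[4,6] 'b'!='c' → stop

4 moves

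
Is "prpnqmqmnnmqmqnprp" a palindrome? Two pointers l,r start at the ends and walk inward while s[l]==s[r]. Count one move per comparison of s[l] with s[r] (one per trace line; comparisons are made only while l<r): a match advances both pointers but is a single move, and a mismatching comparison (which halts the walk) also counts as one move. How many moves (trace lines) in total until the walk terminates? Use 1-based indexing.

9 moves

[1,18] 'p'=='p' → l++,r--
[2,17] 'r'=='r' → l++,r--
[3,16] 'p'=='p' → l++,r--
[4,15] 'n'=='n' → l++,r--
[5,14] 'q'=='q' → l++,r--
[6,13] 'm'=='m' → l++,r--
[7,12] 'q'=='q' → l++,r--
[8,11] 'm'=='m' → l++,r--
[9,10] 'n'=='n' → l++,r--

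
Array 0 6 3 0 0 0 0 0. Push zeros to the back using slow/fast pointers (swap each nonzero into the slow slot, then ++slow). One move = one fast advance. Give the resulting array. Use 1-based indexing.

[6, 3, 0, 0, 0, 0, 0, 0]

(s=1,f=1) a[fast]=0 → fast++
(s=1,f=2) a[fast]=6≠0 swap→a[1]=6 → slow++,fast++
(s=2,f=3) a[fast]=3≠0 swap→a[2]=3 → slow++,fast++
(s=3,f=4) a[fast]=0 → fast++
(s=3,f=5) a[fast]=0 → fast++
(s=3,f=6) a[fast]=0 → fast++
(s=3,f=7) a[fast]=0 → fast++
(s=3,f=8) a[fast]=0 → fast++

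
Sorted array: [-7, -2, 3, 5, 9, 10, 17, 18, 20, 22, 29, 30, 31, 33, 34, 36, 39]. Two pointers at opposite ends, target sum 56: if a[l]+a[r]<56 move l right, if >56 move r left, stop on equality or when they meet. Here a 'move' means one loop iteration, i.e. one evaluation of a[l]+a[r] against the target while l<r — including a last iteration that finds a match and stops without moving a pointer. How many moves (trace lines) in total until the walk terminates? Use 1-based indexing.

[1,17] -7+39=32 <56 → l++
[2,17] -2+39=37 <56 → l++
[3,17] 3+39=42 <56 → l++
[4,17] 5+39=44 <56 → l++
[5,17] 9+39=48 <56 → l++
[6,17] 10+39=49 <56 → l++
[7,17] 17+39=56 → found

7 moves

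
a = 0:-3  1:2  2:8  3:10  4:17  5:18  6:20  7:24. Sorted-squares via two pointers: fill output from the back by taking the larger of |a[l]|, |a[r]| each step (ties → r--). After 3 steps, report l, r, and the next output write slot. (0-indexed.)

l=0 r=7: |-3|<=|24| out[7]=576, r--
l=0 r=6: |-3|<=|20| out[6]=400, r--
l=0 r=5: |-3|<=|18| out[5]=324, r--

l=0, r=4, next write slot=4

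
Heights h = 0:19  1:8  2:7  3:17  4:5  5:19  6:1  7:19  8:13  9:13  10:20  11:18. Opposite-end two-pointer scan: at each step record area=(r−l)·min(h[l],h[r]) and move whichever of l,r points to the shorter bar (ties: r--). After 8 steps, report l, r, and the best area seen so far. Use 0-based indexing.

[0,11] min(19,18)*11=198 best=198 * → r--
[0,10] min(19,20)*10=190 best=198 → l++
[1,10] min(8,20)*9=72 best=198 → l++
[2,10] min(7,20)*8=56 best=198 → l++
[3,10] min(17,20)*7=119 best=198 → l++
[4,10] min(5,20)*6=30 best=198 → l++
[5,10] min(19,20)*5=95 best=198 → l++
[6,10] min(1,20)*4=4 best=198 → l++

l=7, r=10, best area=198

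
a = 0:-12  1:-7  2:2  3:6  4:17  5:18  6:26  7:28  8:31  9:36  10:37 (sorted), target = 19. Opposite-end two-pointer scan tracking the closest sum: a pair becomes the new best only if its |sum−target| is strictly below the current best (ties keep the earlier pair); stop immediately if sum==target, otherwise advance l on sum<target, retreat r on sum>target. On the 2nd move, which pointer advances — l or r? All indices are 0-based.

[0,10] -12+37=25 d=6 * → r--
[0,9] -12+36=24 d=5 * → r--

r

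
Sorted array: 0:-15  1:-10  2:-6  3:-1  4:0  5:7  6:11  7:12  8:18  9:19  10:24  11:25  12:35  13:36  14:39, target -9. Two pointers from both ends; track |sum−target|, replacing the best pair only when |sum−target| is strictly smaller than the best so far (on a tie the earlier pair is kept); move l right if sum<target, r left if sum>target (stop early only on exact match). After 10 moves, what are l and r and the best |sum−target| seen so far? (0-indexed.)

l=0 r=14: -15+39=24 d=33 *, r--
l=0 r=13: -15+36=21 d=30 *, r--
l=0 r=12: -15+35=20 d=29 *, r--
l=0 r=11: -15+25=10 d=19 *, r--
l=0 r=10: -15+24=9 d=18 *, r--
l=0 r=9: -15+19=4 d=13 *, r--
l=0 r=8: -15+18=3 d=12 *, r--
l=0 r=7: -15+12=-3 d=6 *, r--
l=0 r=6: -15+11=-4 d=5 *, r--
l=0 r=5: -15+7=-8 d=1 *, r--

l=0, r=4, best |Δ|=1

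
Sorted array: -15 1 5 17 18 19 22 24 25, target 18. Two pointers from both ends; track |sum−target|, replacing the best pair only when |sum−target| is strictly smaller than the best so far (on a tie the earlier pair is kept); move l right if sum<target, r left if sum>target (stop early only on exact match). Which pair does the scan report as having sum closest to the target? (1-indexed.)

[1,9] -15+25=10 d=8 * → l++
[2,9] 1+25=26 d=8 → r--
[2,8] 1+24=25 d=7 * → r--
[2,7] 1+22=23 d=5 * → r--
[2,6] 1+19=20 d=2 * → r--
[2,5] 1+18=19 d=1 * → r--
[2,4] 1+17=18 d=0 * → stop

pair (1, 17) with sum 18 (|Δ|=0)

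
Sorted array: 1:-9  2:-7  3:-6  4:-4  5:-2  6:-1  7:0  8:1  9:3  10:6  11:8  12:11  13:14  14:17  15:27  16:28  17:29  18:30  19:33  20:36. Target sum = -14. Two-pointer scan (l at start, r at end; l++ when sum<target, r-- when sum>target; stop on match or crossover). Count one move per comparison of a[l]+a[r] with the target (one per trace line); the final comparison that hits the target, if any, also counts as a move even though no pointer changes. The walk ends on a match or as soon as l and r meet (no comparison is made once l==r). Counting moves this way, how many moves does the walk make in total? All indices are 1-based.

[1,20] -9+36=27 >-14 → r--
[1,19] -9+33=24 >-14 → r--
[1,18] -9+30=21 >-14 → r--
[1,17] -9+29=20 >-14 → r--
[1,16] -9+28=19 >-14 → r--
[1,15] -9+27=18 >-14 → r--
[1,14] -9+17=8 >-14 → r--
[1,13] -9+14=5 >-14 → r--
[1,12] -9+11=2 >-14 → r--
[1,11] -9+8=-1 >-14 → r--
[1,10] -9+6=-3 >-14 → r--
[1,9] -9+3=-6 >-14 → r--
[1,8] -9+1=-8 >-14 → r--
[1,7] -9+0=-9 >-14 → r--
[1,6] -9+-1=-10 >-14 → r--
[1,5] -9+-2=-11 >-14 → r--
[1,4] -9+-4=-13 >-14 → r--
[1,3] -9+-6=-15 <-14 → l++
[2,3] -7+-6=-13 >-14 → r--

19 moves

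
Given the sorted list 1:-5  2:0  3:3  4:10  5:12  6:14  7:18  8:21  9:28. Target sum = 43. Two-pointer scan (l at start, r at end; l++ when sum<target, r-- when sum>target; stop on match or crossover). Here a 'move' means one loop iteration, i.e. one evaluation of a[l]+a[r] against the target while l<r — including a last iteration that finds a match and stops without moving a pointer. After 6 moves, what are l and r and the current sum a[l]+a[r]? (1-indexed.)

l=1 r=9: -5+28=23 <43, l++
l=2 r=9: 0+28=28 <43, l++
l=3 r=9: 3+28=31 <43, l++
l=4 r=9: 10+28=38 <43, l++
l=5 r=9: 12+28=40 <43, l++
l=6 r=9: 14+28=42 <43, l++

l=7, r=9, sum=46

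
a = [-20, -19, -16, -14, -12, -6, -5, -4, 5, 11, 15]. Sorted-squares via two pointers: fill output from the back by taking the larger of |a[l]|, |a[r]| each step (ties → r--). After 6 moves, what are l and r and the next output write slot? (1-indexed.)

l=1 r=11: |-20|>|15| out[11]=400, l++
l=2 r=11: |-19|>|15| out[10]=361, l++
l=3 r=11: |-16|>|15| out[9]=256, l++
l=4 r=11: |-14|<=|15| out[8]=225, r--
l=4 r=10: |-14|>|11| out[7]=196, l++
l=5 r=10: |-12|>|11| out[6]=144, l++

l=6, r=10, next write slot=5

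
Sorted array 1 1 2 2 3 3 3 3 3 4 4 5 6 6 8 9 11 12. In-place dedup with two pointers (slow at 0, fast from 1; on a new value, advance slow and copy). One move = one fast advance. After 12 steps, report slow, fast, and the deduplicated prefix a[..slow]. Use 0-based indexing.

slow=0 fast=1: a[fast]=1=a[slow] dup, fast++
slow=0 fast=2: a[fast]=2≠a[slow]=1 write a[1]=2, slow++,fast++
slow=1 fast=3: a[fast]=2=a[slow] dup, fast++
slow=1 fast=4: a[fast]=3≠a[slow]=2 write a[2]=3, slow++,fast++
slow=2 fast=5: a[fast]=3=a[slow] dup, fast++
slow=2 fast=6: a[fast]=3=a[slow] dup, fast++
slow=2 fast=7: a[fast]=3=a[slow] dup, fast++
slow=2 fast=8: a[fast]=3=a[slow] dup, fast++
slow=2 fast=9: a[fast]=4≠a[slow]=3 write a[3]=4, slow++,fast++
slow=3 fast=10: a[fast]=4=a[slow] dup, fast++
slow=3 fast=11: a[fast]=5≠a[slow]=4 write a[4]=5, slow++,fast++
slow=4 fast=12: a[fast]=6≠a[slow]=5 write a[5]=6, slow++,fast++

slow=5, fast=13, prefix=[1, 2, 3, 4, 5, 6]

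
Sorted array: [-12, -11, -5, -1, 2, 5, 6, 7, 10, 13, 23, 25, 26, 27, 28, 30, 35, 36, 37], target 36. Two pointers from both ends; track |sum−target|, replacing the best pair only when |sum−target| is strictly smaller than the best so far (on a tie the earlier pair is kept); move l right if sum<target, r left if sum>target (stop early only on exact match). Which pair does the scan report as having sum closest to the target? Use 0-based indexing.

pair (-1, 37) with sum 36 (|Δ|=0)

l=0 r=18: -12+37=25 d=11 *, l++
l=1 r=18: -11+37=26 d=10 *, l++
l=2 r=18: -5+37=32 d=4 *, l++
l=3 r=18: -1+37=36 d=0 *, stop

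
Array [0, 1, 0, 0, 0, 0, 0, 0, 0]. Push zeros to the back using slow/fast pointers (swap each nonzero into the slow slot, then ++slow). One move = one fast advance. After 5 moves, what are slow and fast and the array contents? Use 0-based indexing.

slow=0 fast=0: a[fast]=0, fast++
slow=0 fast=1: a[fast]=1≠0 swap→a[0]=1, slow++,fast++
slow=1 fast=2: a[fast]=0, fast++
slow=1 fast=3: a[fast]=0, fast++
slow=1 fast=4: a[fast]=0, fast++

slow=1, fast=5, a=[1, 0, 0, 0, 0, 0, 0, 0, 0]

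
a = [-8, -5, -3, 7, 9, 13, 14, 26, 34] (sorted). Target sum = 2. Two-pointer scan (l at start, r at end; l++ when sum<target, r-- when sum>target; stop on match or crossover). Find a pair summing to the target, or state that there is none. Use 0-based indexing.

(-5, 7)

l=0 r=8: -8+34=26 >2, r--
l=0 r=7: -8+26=18 >2, r--
l=0 r=6: -8+14=6 >2, r--
l=0 r=5: -8+13=5 >2, r--
l=0 r=4: -8+9=1 <2, l++
l=1 r=4: -5+9=4 >2, r--
l=1 r=3: -5+7=2, found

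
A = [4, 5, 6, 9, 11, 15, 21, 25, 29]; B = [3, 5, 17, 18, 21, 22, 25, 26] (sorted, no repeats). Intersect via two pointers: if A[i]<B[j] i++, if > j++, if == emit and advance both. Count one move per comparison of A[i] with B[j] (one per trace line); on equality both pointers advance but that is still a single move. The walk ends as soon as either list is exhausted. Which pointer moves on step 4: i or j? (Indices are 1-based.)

i

[i=1,j=1] 4>3 → j++
[i=1,j=2] 4<5 → i++
[i=2,j=2] 5==5 emit → i++,j++
[i=3,j=3] 6<17 → i++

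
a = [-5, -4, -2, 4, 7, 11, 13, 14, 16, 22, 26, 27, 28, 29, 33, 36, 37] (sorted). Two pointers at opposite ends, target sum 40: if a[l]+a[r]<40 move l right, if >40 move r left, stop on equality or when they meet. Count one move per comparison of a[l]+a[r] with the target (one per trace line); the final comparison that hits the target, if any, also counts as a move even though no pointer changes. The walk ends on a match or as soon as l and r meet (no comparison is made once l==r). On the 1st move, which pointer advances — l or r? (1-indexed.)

l=1 r=17: -5+37=32 <40, l++

l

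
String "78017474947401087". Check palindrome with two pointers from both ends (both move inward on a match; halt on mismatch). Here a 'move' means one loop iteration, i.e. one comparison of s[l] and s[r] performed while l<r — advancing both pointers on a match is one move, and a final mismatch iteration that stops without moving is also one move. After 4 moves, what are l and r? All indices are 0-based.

l=0 r=16: '7'=='7', l++,r--
l=1 r=15: '8'=='8', l++,r--
l=2 r=14: '0'=='0', l++,r--
l=3 r=13: '1'=='1', l++,r--

l=4, r=12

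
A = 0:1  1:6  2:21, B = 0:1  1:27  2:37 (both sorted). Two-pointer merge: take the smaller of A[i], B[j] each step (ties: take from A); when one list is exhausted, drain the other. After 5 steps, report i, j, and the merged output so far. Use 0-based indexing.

i=0 j=0: A[i]=1<=B[j]=1 take 1, i++
i=1 j=0: A[i]=6>B[j]=1 take 1, j++
i=1 j=1: A[i]=6<=B[j]=27 take 6, i++
i=2 j=1: A[i]=21<=B[j]=27 take 21, i++
i=3 j=1: A done, take B[j]=27, j++

i=3, j=2, merged so far=[1, 1, 6, 21, 27]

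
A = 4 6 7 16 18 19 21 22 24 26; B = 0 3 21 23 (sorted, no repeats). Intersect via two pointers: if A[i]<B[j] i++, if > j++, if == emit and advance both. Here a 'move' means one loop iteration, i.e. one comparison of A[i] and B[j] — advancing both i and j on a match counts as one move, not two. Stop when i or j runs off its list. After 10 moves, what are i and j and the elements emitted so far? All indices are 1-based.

i=1 j=1: 4>0, j++
i=1 j=2: 4>3, j++
i=1 j=3: 4<21, i++
i=2 j=3: 6<21, i++
i=3 j=3: 7<21, i++
i=4 j=3: 16<21, i++
i=5 j=3: 18<21, i++
i=6 j=3: 19<21, i++
i=7 j=3: 21==21 emit, i++,j++
i=8 j=4: 22<23, i++

i=9, j=4, emitted=[21]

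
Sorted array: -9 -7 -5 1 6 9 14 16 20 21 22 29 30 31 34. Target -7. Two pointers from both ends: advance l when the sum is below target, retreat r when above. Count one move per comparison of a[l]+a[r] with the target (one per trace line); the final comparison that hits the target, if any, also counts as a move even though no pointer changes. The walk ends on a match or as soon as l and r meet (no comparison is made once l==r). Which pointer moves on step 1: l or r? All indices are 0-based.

[0,14] -9+34=25 >-7 → r--

r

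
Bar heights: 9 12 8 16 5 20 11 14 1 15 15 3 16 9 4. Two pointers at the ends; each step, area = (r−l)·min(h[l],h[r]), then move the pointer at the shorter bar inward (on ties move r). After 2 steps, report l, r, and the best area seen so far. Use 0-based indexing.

l=0 r=14: min(9,4)*14=56 best=56 *, r--
l=0 r=13: min(9,9)*13=117 best=117 *, r--

l=0, r=12, best area=117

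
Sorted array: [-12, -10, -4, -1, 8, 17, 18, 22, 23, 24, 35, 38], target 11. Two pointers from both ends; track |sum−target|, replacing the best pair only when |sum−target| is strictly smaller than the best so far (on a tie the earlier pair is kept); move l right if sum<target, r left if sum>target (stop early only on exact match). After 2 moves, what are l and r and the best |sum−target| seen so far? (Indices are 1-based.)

l=1 r=12: -12+38=26 d=15 *, r--
l=1 r=11: -12+35=23 d=12 *, r--

l=1, r=10, best |Δ|=12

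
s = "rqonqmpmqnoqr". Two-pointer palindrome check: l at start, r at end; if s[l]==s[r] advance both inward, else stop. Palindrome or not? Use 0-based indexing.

palindrome

[0,12] 'r'=='r' → l++,r--
[1,11] 'q'=='q' → l++,r--
[2,10] 'o'=='o' → l++,r--
[3,9] 'n'=='n' → l++,r--
[4,8] 'q'=='q' → l++,r--
[5,7] 'm'=='m' → l++,r--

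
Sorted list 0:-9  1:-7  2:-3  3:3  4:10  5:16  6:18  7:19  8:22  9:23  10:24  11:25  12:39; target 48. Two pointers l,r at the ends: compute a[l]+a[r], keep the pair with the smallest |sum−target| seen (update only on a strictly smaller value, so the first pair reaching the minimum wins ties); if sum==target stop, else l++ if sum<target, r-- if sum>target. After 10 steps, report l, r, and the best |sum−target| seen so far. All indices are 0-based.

l=9, r=11, best |Δ|=1

l=0 r=12: -9+39=30 d=18 *, l++
l=1 r=12: -7+39=32 d=16 *, l++
l=2 r=12: -3+39=36 d=12 *, l++
l=3 r=12: 3+39=42 d=6 *, l++
l=4 r=12: 10+39=49 d=1 *, r--
l=4 r=11: 10+25=35 d=13, l++
l=5 r=11: 16+25=41 d=7, l++
l=6 r=11: 18+25=43 d=5, l++
l=7 r=11: 19+25=44 d=4, l++
l=8 r=11: 22+25=47 d=1, l++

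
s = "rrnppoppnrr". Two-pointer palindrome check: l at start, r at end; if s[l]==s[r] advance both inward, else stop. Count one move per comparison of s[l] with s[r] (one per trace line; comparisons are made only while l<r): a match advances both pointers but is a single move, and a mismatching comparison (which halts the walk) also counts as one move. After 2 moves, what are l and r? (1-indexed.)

l=1 r=11: 'r'=='r', l++,r--
l=2 r=10: 'r'=='r', l++,r--

l=3, r=9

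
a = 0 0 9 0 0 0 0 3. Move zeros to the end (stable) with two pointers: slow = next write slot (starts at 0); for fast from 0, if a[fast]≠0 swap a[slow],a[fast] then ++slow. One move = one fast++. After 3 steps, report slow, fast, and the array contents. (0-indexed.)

slow=0 fast=0: a[fast]=0, fast++
slow=0 fast=1: a[fast]=0, fast++
slow=0 fast=2: a[fast]=9≠0 swap→a[0]=9, slow++,fast++

slow=1, fast=3, a=[9, 0, 0, 0, 0, 0, 0, 3]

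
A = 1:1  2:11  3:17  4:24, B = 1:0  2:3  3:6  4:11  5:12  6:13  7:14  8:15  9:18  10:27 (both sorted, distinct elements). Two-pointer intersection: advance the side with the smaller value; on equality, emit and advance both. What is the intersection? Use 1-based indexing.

intersection = [11]

[i=1,j=1] 1>0 → j++
[i=1,j=2] 1<3 → i++
[i=2,j=2] 11>3 → j++
[i=2,j=3] 11>6 → j++
[i=2,j=4] 11==11 emit → i++,j++
[i=3,j=5] 17>12 → j++
[i=3,j=6] 17>13 → j++
[i=3,j=7] 17>14 → j++
[i=3,j=8] 17>15 → j++
[i=3,j=9] 17<18 → i++
[i=4,j=9] 24>18 → j++
[i=4,j=10] 24<27 → i++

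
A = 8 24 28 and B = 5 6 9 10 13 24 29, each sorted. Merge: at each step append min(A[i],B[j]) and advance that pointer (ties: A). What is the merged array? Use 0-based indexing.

i=0 j=0: A[i]=8>B[j]=5 take 5, j++
i=0 j=1: A[i]=8>B[j]=6 take 6, j++
i=0 j=2: A[i]=8<=B[j]=9 take 8, i++
i=1 j=2: A[i]=24>B[j]=9 take 9, j++
i=1 j=3: A[i]=24>B[j]=10 take 10, j++
i=1 j=4: A[i]=24>B[j]=13 take 13, j++
i=1 j=5: A[i]=24<=B[j]=24 take 24, i++
i=2 j=5: A[i]=28>B[j]=24 take 24, j++
i=2 j=6: A[i]=28<=B[j]=29 take 28, i++
i=3 j=6: A done, take B[j]=29, j++

[5, 6, 8, 9, 10, 13, 24, 24, 28, 29]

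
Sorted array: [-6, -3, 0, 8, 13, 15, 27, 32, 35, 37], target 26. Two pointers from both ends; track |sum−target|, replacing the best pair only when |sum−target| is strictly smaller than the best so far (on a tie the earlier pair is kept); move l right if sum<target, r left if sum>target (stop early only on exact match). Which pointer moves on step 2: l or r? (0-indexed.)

r

l=0 r=9: -6+37=31 d=5 *, r--
l=0 r=8: -6+35=29 d=3 *, r--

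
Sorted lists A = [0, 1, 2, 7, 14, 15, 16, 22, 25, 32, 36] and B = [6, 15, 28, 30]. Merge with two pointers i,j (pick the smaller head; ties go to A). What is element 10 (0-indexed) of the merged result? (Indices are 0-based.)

[i=0,j=0] A[i]=0<=B[j]=6 take 0 → i++
[i=1,j=0] A[i]=1<=B[j]=6 take 1 → i++
[i=2,j=0] A[i]=2<=B[j]=6 take 2 → i++
[i=3,j=0] A[i]=7>B[j]=6 take 6 → j++
[i=3,j=1] A[i]=7<=B[j]=15 take 7 → i++
[i=4,j=1] A[i]=14<=B[j]=15 take 14 → i++
[i=5,j=1] A[i]=15<=B[j]=15 take 15 → i++
[i=6,j=1] A[i]=16>B[j]=15 take 15 → j++
[i=6,j=2] A[i]=16<=B[j]=28 take 16 → i++
[i=7,j=2] A[i]=22<=B[j]=28 take 22 → i++
[i=8,j=2] A[i]=25<=B[j]=28 take 25 → i++
[i=9,j=2] A[i]=32>B[j]=28 take 28 → j++
[i=9,j=3] A[i]=32>B[j]=30 take 30 → j++
[i=9,j=4] B done, take A[i]=32 → i++
[i=10,j=4] B done, take A[i]=36 → i++

merged[10] = 25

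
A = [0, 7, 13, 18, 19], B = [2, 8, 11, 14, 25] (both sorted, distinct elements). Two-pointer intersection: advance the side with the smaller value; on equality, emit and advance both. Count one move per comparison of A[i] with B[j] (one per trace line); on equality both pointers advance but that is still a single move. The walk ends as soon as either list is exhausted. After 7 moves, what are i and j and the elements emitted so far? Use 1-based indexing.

[i=1,j=1] 0<2 → i++
[i=2,j=1] 7>2 → j++
[i=2,j=2] 7<8 → i++
[i=3,j=2] 13>8 → j++
[i=3,j=3] 13>11 → j++
[i=3,j=4] 13<14 → i++
[i=4,j=4] 18>14 → j++

i=4, j=5, emitted=[]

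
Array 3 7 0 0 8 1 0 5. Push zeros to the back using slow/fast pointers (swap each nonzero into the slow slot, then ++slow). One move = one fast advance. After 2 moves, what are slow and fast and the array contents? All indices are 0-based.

slow=2, fast=2, a=[3, 7, 0, 0, 8, 1, 0, 5]

slow=0 fast=0: a[fast]=3≠0 swap→a[0]=3, slow++,fast++
slow=1 fast=1: a[fast]=7≠0 swap→a[1]=7, slow++,fast++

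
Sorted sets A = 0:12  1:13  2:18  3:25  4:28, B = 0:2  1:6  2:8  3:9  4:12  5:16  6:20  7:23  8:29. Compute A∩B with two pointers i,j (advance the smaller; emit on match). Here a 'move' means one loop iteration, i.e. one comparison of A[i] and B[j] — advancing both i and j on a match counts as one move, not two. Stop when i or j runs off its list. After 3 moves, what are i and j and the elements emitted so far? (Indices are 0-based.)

i=0, j=3, emitted=[]

[i=0,j=0] 12>2 → j++
[i=0,j=1] 12>6 → j++
[i=0,j=2] 12>8 → j++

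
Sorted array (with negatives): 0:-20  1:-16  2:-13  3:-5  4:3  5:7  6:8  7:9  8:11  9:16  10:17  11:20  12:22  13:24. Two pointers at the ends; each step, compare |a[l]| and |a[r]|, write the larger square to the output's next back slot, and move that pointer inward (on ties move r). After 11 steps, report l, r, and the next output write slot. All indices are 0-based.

l=3, r=5, next write slot=2

[0,13] |-20|<=|24| out[13]=576 → r--
[0,12] |-20|<=|22| out[12]=484 → r--
[0,11] |-20|<=|20| out[11]=400 → r--
[0,10] |-20|>|17| out[10]=400 → l++
[1,10] |-16|<=|17| out[9]=289 → r--
[1,9] |-16|<=|16| out[8]=256 → r--
[1,8] |-16|>|11| out[7]=256 → l++
[2,8] |-13|>|11| out[6]=169 → l++
[3,8] |-5|<=|11| out[5]=121 → r--
[3,7] |-5|<=|9| out[4]=81 → r--
[3,6] |-5|<=|8| out[3]=64 → r--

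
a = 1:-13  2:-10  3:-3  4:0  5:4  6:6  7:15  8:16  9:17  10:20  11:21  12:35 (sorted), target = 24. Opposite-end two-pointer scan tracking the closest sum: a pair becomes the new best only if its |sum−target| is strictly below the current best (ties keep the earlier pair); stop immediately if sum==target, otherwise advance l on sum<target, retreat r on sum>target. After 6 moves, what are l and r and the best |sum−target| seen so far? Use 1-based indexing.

l=5, r=10, best |Δ|=1

[1,12] -13+35=22 d=2 * → l++
[2,12] -10+35=25 d=1 * → r--
[2,11] -10+21=11 d=13 → l++
[3,11] -3+21=18 d=6 → l++
[4,11] 0+21=21 d=3 → l++
[5,11] 4+21=25 d=1 → r--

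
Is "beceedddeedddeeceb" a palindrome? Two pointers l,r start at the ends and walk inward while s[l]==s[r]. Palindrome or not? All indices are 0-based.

palindrome

l=0 r=17: 'b'=='b', l++,r--
l=1 r=16: 'e'=='e', l++,r--
l=2 r=15: 'c'=='c', l++,r--
l=3 r=14: 'e'=='e', l++,r--
l=4 r=13: 'e'=='e', l++,r--
l=5 r=12: 'd'=='d', l++,r--
l=6 r=11: 'd'=='d', l++,r--
l=7 r=10: 'd'=='d', l++,r--
l=8 r=9: 'e'=='e', l++,r--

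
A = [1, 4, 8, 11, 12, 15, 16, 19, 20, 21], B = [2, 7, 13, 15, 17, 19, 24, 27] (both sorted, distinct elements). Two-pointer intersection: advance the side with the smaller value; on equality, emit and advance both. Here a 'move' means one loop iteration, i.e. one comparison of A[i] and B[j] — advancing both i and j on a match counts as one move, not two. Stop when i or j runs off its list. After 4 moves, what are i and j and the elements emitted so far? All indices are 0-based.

i=2, j=2, emitted=[]

i=0 j=0: 1<2, i++
i=1 j=0: 4>2, j++
i=1 j=1: 4<7, i++
i=2 j=1: 8>7, j++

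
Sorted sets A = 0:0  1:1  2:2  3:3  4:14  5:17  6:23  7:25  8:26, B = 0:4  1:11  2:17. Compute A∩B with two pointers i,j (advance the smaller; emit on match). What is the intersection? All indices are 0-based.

i=0 j=0: 0<4, i++
i=1 j=0: 1<4, i++
i=2 j=0: 2<4, i++
i=3 j=0: 3<4, i++
i=4 j=0: 14>4, j++
i=4 j=1: 14>11, j++
i=4 j=2: 14<17, i++
i=5 j=2: 17==17 emit, i++,j++

intersection = [17]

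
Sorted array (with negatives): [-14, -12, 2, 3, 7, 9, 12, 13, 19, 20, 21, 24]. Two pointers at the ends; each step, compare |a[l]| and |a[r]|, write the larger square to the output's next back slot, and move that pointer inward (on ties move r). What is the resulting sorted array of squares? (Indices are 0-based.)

[4, 9, 49, 81, 144, 144, 169, 196, 361, 400, 441, 576]

[0,11] |-14|<=|24| out[11]=576 → r--
[0,10] |-14|<=|21| out[10]=441 → r--
[0,9] |-14|<=|20| out[9]=400 → r--
[0,8] |-14|<=|19| out[8]=361 → r--
[0,7] |-14|>|13| out[7]=196 → l++
[1,7] |-12|<=|13| out[6]=169 → r--
[1,6] |-12|<=|12| out[5]=144 → r--
[1,5] |-12|>|9| out[4]=144 → l++
[2,5] |2|<=|9| out[3]=81 → r--
[2,4] |2|<=|7| out[2]=49 → r--
[2,3] |2|<=|3| out[1]=9 → r--
[2,2] |2|<=|2| out[0]=4 → r--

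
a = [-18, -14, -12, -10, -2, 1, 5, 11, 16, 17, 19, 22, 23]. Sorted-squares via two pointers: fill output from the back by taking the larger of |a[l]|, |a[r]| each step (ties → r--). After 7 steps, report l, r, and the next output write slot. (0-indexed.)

l=2, r=7, next write slot=5

l=0 r=12: |-18|<=|23| out[12]=529, r--
l=0 r=11: |-18|<=|22| out[11]=484, r--
l=0 r=10: |-18|<=|19| out[10]=361, r--
l=0 r=9: |-18|>|17| out[9]=324, l++
l=1 r=9: |-14|<=|17| out[8]=289, r--
l=1 r=8: |-14|<=|16| out[7]=256, r--
l=1 r=7: |-14|>|11| out[6]=196, l++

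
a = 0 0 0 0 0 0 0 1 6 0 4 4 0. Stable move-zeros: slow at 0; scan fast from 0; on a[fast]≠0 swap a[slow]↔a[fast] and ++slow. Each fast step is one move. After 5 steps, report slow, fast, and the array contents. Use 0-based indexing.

slow=0 fast=0: a[fast]=0, fast++
slow=0 fast=1: a[fast]=0, fast++
slow=0 fast=2: a[fast]=0, fast++
slow=0 fast=3: a[fast]=0, fast++
slow=0 fast=4: a[fast]=0, fast++

slow=0, fast=5, a=[0, 0, 0, 0, 0, 0, 0, 1, 6, 0, 4, 4, 0]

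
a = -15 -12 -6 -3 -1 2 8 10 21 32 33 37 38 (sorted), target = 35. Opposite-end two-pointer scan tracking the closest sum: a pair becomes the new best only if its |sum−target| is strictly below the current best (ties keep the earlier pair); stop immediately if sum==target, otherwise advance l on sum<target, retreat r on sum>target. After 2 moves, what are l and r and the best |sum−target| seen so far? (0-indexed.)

l=2, r=12, best |Δ|=9

l=0 r=12: -15+38=23 d=12 *, l++
l=1 r=12: -12+38=26 d=9 *, l++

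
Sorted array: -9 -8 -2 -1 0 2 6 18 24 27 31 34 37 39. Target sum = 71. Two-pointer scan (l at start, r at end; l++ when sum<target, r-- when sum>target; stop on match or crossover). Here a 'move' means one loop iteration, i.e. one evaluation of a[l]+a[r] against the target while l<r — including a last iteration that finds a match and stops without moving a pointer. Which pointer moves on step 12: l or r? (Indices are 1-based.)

r

[1,14] -9+39=30 <71 → l++
[2,14] -8+39=31 <71 → l++
[3,14] -2+39=37 <71 → l++
[4,14] -1+39=38 <71 → l++
[5,14] 0+39=39 <71 → l++
[6,14] 2+39=41 <71 → l++
[7,14] 6+39=45 <71 → l++
[8,14] 18+39=57 <71 → l++
[9,14] 24+39=63 <71 → l++
[10,14] 27+39=66 <71 → l++
[11,14] 31+39=70 <71 → l++
[12,14] 34+39=73 >71 → r--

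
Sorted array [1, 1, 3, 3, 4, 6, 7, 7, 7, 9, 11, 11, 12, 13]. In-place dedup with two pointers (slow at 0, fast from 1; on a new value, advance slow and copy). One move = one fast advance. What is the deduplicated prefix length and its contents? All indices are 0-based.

slow=0 fast=1: a[fast]=1=a[slow] dup, fast++
slow=0 fast=2: a[fast]=3≠a[slow]=1 write a[1]=3, slow++,fast++
slow=1 fast=3: a[fast]=3=a[slow] dup, fast++
slow=1 fast=4: a[fast]=4≠a[slow]=3 write a[2]=4, slow++,fast++
slow=2 fast=5: a[fast]=6≠a[slow]=4 write a[3]=6, slow++,fast++
slow=3 fast=6: a[fast]=7≠a[slow]=6 write a[4]=7, slow++,fast++
slow=4 fast=7: a[fast]=7=a[slow] dup, fast++
slow=4 fast=8: a[fast]=7=a[slow] dup, fast++
slow=4 fast=9: a[fast]=9≠a[slow]=7 write a[5]=9, slow++,fast++
slow=5 fast=10: a[fast]=11≠a[slow]=9 write a[6]=11, slow++,fast++
slow=6 fast=11: a[fast]=11=a[slow] dup, fast++
slow=6 fast=12: a[fast]=12≠a[slow]=11 write a[7]=12, slow++,fast++
slow=7 fast=13: a[fast]=13≠a[slow]=12 write a[8]=13, slow++,fast++

length 9; prefix = [1, 3, 4, 6, 7, 9, 11, 12, 13]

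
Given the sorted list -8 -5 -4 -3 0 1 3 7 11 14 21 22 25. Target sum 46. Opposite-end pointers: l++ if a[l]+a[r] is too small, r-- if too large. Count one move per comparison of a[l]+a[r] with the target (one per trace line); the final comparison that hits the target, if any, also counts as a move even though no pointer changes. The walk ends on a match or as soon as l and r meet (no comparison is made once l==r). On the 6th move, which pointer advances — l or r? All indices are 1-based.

l=1 r=13: -8+25=17 <46, l++
l=2 r=13: -5+25=20 <46, l++
l=3 r=13: -4+25=21 <46, l++
l=4 r=13: -3+25=22 <46, l++
l=5 r=13: 0+25=25 <46, l++
l=6 r=13: 1+25=26 <46, l++

l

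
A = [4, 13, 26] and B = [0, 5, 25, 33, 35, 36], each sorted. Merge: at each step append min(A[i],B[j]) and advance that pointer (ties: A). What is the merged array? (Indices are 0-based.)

[0, 4, 5, 13, 25, 26, 33, 35, 36]

i=0 j=0: A[i]=4>B[j]=0 take 0, j++
i=0 j=1: A[i]=4<=B[j]=5 take 4, i++
i=1 j=1: A[i]=13>B[j]=5 take 5, j++
i=1 j=2: A[i]=13<=B[j]=25 take 13, i++
i=2 j=2: A[i]=26>B[j]=25 take 25, j++
i=2 j=3: A[i]=26<=B[j]=33 take 26, i++
i=3 j=3: A done, take B[j]=33, j++
i=3 j=4: A done, take B[j]=35, j++
i=3 j=5: A done, take B[j]=36, j++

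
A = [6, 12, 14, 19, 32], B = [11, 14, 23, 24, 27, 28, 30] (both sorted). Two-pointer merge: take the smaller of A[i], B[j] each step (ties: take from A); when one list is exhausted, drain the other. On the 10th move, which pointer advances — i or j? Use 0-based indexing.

i=0 j=0: A[i]=6<=B[j]=11 take 6, i++
i=1 j=0: A[i]=12>B[j]=11 take 11, j++
i=1 j=1: A[i]=12<=B[j]=14 take 12, i++
i=2 j=1: A[i]=14<=B[j]=14 take 14, i++
i=3 j=1: A[i]=19>B[j]=14 take 14, j++
i=3 j=2: A[i]=19<=B[j]=23 take 19, i++
i=4 j=2: A[i]=32>B[j]=23 take 23, j++
i=4 j=3: A[i]=32>B[j]=24 take 24, j++
i=4 j=4: A[i]=32>B[j]=27 take 27, j++
i=4 j=5: A[i]=32>B[j]=28 take 28, j++

j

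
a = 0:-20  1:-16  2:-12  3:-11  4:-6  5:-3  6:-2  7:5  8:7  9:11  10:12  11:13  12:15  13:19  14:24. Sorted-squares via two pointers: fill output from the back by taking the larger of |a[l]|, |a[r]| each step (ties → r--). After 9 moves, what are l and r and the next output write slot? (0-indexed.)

l=0 r=14: |-20|<=|24| out[14]=576, r--
l=0 r=13: |-20|>|19| out[13]=400, l++
l=1 r=13: |-16|<=|19| out[12]=361, r--
l=1 r=12: |-16|>|15| out[11]=256, l++
l=2 r=12: |-12|<=|15| out[10]=225, r--
l=2 r=11: |-12|<=|13| out[9]=169, r--
l=2 r=10: |-12|<=|12| out[8]=144, r--
l=2 r=9: |-12|>|11| out[7]=144, l++
l=3 r=9: |-11|<=|11| out[6]=121, r--

l=3, r=8, next write slot=5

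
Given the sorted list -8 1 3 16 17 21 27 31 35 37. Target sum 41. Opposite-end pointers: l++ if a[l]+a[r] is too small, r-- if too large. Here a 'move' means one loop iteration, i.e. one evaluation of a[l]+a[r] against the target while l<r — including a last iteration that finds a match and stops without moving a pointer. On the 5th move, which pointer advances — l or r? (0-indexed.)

l=0 r=9: -8+37=29 <41, l++
l=1 r=9: 1+37=38 <41, l++
l=2 r=9: 3+37=40 <41, l++
l=3 r=9: 16+37=53 >41, r--
l=3 r=8: 16+35=51 >41, r--

r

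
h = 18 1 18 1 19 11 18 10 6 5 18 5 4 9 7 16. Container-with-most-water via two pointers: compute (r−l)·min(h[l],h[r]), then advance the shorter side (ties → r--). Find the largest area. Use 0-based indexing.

max area = 240

[0,15] min(18,16)*15=240 best=240 * → r--
[0,14] min(18,7)*14=98 best=240 → r--
[0,13] min(18,9)*13=117 best=240 → r--
[0,12] min(18,4)*12=48 best=240 → r--
[0,11] min(18,5)*11=55 best=240 → r--
[0,10] min(18,18)*10=180 best=240 → r--
[0,9] min(18,5)*9=45 best=240 → r--
[0,8] min(18,6)*8=48 best=240 → r--
[0,7] min(18,10)*7=70 best=240 → r--
[0,6] min(18,18)*6=108 best=240 → r--
[0,5] min(18,11)*5=55 best=240 → r--
[0,4] min(18,19)*4=72 best=240 → l++
[1,4] min(1,19)*3=3 best=240 → l++
[2,4] min(18,19)*2=36 best=240 → l++
[3,4] min(1,19)*1=1 best=240 → l++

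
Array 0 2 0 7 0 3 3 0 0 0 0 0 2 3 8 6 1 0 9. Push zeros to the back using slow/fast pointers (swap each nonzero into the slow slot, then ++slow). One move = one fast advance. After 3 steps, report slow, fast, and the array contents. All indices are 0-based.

slow=1, fast=3, a=[2, 0, 0, 7, 0, 3, 3, 0, 0, 0, 0, 0, 2, 3, 8, 6, 1, 0, 9]

(s=0,f=0) a[fast]=0 → fast++
(s=0,f=1) a[fast]=2≠0 swap→a[0]=2 → slow++,fast++
(s=1,f=2) a[fast]=0 → fast++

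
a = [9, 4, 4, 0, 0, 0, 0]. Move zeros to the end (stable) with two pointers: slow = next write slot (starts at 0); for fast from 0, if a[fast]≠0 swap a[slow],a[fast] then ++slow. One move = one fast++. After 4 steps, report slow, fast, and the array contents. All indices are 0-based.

(s=0,f=0) a[fast]=9≠0 swap→a[0]=9 → slow++,fast++
(s=1,f=1) a[fast]=4≠0 swap→a[1]=4 → slow++,fast++
(s=2,f=2) a[fast]=4≠0 swap→a[2]=4 → slow++,fast++
(s=3,f=3) a[fast]=0 → fast++

slow=3, fast=4, a=[9, 4, 4, 0, 0, 0, 0]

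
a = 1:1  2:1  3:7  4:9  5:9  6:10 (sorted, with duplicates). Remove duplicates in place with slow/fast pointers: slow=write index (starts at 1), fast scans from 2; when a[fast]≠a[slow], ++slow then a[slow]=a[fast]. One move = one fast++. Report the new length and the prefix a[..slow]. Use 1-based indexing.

(s=1,f=2) a[fast]=1=a[slow] dup → fast++
(s=1,f=3) a[fast]=7≠a[slow]=1 write a[2]=7 → slow++,fast++
(s=2,f=4) a[fast]=9≠a[slow]=7 write a[3]=9 → slow++,fast++
(s=3,f=5) a[fast]=9=a[slow] dup → fast++
(s=3,f=6) a[fast]=10≠a[slow]=9 write a[4]=10 → slow++,fast++

length 4; prefix = [1, 7, 9, 10]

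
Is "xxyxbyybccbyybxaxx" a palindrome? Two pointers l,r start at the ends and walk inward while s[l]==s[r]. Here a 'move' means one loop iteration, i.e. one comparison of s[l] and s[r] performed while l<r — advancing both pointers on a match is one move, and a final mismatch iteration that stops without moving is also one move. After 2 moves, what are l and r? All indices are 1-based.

l=3, r=16

[1,18] 'x'=='x' → l++,r--
[2,17] 'x'=='x' → l++,r--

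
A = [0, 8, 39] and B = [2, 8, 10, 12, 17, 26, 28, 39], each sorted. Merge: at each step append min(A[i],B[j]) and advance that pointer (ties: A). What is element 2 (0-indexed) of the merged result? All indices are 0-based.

merged[2] = 8

[i=0,j=0] A[i]=0<=B[j]=2 take 0 → i++
[i=1,j=0] A[i]=8>B[j]=2 take 2 → j++
[i=1,j=1] A[i]=8<=B[j]=8 take 8 → i++
[i=2,j=1] A[i]=39>B[j]=8 take 8 → j++
[i=2,j=2] A[i]=39>B[j]=10 take 10 → j++
[i=2,j=3] A[i]=39>B[j]=12 take 12 → j++
[i=2,j=4] A[i]=39>B[j]=17 take 17 → j++
[i=2,j=5] A[i]=39>B[j]=26 take 26 → j++
[i=2,j=6] A[i]=39>B[j]=28 take 28 → j++
[i=2,j=7] A[i]=39<=B[j]=39 take 39 → i++
[i=3,j=7] A done, take B[j]=39 → j++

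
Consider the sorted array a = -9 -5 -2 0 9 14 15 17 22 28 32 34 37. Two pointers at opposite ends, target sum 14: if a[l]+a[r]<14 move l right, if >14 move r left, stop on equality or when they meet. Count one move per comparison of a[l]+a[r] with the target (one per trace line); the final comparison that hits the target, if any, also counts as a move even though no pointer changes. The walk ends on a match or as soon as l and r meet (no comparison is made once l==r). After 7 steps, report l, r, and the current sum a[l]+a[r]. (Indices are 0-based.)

l=2, r=7, sum=15

l=0 r=12: -9+37=28 >14, r--
l=0 r=11: -9+34=25 >14, r--
l=0 r=10: -9+32=23 >14, r--
l=0 r=9: -9+28=19 >14, r--
l=0 r=8: -9+22=13 <14, l++
l=1 r=8: -5+22=17 >14, r--
l=1 r=7: -5+17=12 <14, l++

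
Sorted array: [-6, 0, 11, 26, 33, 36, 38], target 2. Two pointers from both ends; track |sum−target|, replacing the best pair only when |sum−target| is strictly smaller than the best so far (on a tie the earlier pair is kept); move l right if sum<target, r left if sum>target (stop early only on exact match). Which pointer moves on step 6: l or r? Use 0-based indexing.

l=0 r=6: -6+38=32 d=30 *, r--
l=0 r=5: -6+36=30 d=28 *, r--
l=0 r=4: -6+33=27 d=25 *, r--
l=0 r=3: -6+26=20 d=18 *, r--
l=0 r=2: -6+11=5 d=3 *, r--
l=0 r=1: -6+0=-6 d=8, l++

l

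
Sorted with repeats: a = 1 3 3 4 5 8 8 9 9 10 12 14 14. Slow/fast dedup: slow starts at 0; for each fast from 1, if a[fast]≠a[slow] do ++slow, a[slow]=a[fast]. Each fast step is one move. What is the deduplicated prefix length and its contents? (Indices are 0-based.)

length 9; prefix = [1, 3, 4, 5, 8, 9, 10, 12, 14]

slow=0 fast=1: a[fast]=3≠a[slow]=1 write a[1]=3, slow++,fast++
slow=1 fast=2: a[fast]=3=a[slow] dup, fast++
slow=1 fast=3: a[fast]=4≠a[slow]=3 write a[2]=4, slow++,fast++
slow=2 fast=4: a[fast]=5≠a[slow]=4 write a[3]=5, slow++,fast++
slow=3 fast=5: a[fast]=8≠a[slow]=5 write a[4]=8, slow++,fast++
slow=4 fast=6: a[fast]=8=a[slow] dup, fast++
slow=4 fast=7: a[fast]=9≠a[slow]=8 write a[5]=9, slow++,fast++
slow=5 fast=8: a[fast]=9=a[slow] dup, fast++
slow=5 fast=9: a[fast]=10≠a[slow]=9 write a[6]=10, slow++,fast++
slow=6 fast=10: a[fast]=12≠a[slow]=10 write a[7]=12, slow++,fast++
slow=7 fast=11: a[fast]=14≠a[slow]=12 write a[8]=14, slow++,fast++
slow=8 fast=12: a[fast]=14=a[slow] dup, fast++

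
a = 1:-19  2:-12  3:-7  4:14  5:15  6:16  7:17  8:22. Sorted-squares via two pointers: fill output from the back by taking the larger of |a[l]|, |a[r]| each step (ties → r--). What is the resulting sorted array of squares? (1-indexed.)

[1,8] |-19|<=|22| out[8]=484 → r--
[1,7] |-19|>|17| out[7]=361 → l++
[2,7] |-12|<=|17| out[6]=289 → r--
[2,6] |-12|<=|16| out[5]=256 → r--
[2,5] |-12|<=|15| out[4]=225 → r--
[2,4] |-12|<=|14| out[3]=196 → r--
[2,3] |-12|>|-7| out[2]=144 → l++
[3,3] |-7|<=|-7| out[1]=49 → r--

[49, 144, 196, 225, 256, 289, 361, 484]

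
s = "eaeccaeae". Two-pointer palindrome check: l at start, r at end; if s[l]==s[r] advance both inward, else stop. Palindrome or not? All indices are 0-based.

[0,8] 'e'=='e' → l++,r--
[1,7] 'a'=='a' → l++,r--
[2,6] 'e'=='e' → l++,r--
[3,5] 'c'!='a' → stop

not a palindrome (mismatch at 3,5)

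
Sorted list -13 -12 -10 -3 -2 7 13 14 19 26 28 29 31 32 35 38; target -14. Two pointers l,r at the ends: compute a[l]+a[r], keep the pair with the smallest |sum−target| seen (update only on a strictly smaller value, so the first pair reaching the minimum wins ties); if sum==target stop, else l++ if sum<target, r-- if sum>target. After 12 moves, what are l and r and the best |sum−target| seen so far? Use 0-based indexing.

l=1, r=4, best |Δ|=1

[0,15] -13+38=25 d=39 * → r--
[0,14] -13+35=22 d=36 * → r--
[0,13] -13+32=19 d=33 * → r--
[0,12] -13+31=18 d=32 * → r--
[0,11] -13+29=16 d=30 * → r--
[0,10] -13+28=15 d=29 * → r--
[0,9] -13+26=13 d=27 * → r--
[0,8] -13+19=6 d=20 * → r--
[0,7] -13+14=1 d=15 * → r--
[0,6] -13+13=0 d=14 * → r--
[0,5] -13+7=-6 d=8 * → r--
[0,4] -13+-2=-15 d=1 * → l++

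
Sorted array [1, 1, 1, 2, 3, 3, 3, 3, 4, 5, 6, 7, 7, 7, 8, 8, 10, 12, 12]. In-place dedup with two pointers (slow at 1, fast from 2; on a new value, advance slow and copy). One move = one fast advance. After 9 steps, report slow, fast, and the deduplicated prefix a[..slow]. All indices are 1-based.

(s=1,f=2) a[fast]=1=a[slow] dup → fast++
(s=1,f=3) a[fast]=1=a[slow] dup → fast++
(s=1,f=4) a[fast]=2≠a[slow]=1 write a[2]=2 → slow++,fast++
(s=2,f=5) a[fast]=3≠a[slow]=2 write a[3]=3 → slow++,fast++
(s=3,f=6) a[fast]=3=a[slow] dup → fast++
(s=3,f=7) a[fast]=3=a[slow] dup → fast++
(s=3,f=8) a[fast]=3=a[slow] dup → fast++
(s=3,f=9) a[fast]=4≠a[slow]=3 write a[4]=4 → slow++,fast++
(s=4,f=10) a[fast]=5≠a[slow]=4 write a[5]=5 → slow++,fast++

slow=5, fast=11, prefix=[1, 2, 3, 4, 5]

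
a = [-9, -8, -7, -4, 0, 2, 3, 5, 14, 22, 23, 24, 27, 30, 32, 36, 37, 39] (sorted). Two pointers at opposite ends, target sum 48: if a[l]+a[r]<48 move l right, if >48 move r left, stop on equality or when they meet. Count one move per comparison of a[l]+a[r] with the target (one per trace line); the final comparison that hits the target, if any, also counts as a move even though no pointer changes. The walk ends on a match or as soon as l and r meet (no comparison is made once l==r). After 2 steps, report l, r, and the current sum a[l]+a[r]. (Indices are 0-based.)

l=2, r=17, sum=32

[0,17] -9+39=30 <48 → l++
[1,17] -8+39=31 <48 → l++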